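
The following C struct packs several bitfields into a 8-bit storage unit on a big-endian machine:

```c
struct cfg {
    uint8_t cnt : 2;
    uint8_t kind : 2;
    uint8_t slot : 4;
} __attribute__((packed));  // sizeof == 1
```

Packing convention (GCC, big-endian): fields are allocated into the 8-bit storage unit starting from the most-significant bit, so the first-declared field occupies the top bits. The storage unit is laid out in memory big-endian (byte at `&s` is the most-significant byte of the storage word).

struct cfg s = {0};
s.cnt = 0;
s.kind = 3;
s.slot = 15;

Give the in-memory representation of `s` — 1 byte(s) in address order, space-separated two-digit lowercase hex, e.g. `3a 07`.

[6+:2] cnt=0 & 0x3 = 0x0; word=0x00
[4+:2] kind=3 & 0x3 = 0x3; word=0x30
[0+:4] slot=15 & 0xf = 0xf; word=0x3f
word = 0x3f → big-endian bytes:
  [0]=0x3f

3f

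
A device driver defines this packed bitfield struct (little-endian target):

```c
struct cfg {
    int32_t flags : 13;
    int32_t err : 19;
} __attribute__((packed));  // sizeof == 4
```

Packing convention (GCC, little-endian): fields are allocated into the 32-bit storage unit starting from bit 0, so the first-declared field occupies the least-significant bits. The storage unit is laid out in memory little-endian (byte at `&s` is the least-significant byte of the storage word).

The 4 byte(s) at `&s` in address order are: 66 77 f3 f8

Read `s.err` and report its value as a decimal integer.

[0]=0x66 [1]=0x77 [2]=0xf3 [3]=0xf8 (little-endian) → word 0xf8f37766
flags [0+:13] = (word>>0) & 0x1fff = 5990
err [13+:19] = (word>>13) & 0x7ffff = 509851  ←
err signed 19b, MSB=1: 509851 - 524288 = -14437

-14437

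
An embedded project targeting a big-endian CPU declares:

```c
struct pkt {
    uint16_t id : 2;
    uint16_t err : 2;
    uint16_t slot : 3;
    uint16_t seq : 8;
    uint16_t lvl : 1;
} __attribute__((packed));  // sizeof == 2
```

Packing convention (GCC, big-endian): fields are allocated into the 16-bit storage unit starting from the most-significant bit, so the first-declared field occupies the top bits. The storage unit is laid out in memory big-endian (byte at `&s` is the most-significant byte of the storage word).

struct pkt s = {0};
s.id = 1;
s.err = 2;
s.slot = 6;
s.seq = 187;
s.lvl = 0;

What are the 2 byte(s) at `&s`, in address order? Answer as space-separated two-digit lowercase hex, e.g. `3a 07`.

id:2 = 1 → 0x1 << 14 → word 0x4000
err:2 = 2 → 0x2 << 12 → word 0x6000
slot:3 = 6 → 0x6 << 9 → word 0x6c00
seq:8 = 187 → 0xbb << 1 → word 0x6d76
lvl:1 = 0 → 0x0 << 0 → word 0x6d76
word = 0x6d76 → big-endian bytes:
  [0]=0x6d  [1]=0x76

6d 76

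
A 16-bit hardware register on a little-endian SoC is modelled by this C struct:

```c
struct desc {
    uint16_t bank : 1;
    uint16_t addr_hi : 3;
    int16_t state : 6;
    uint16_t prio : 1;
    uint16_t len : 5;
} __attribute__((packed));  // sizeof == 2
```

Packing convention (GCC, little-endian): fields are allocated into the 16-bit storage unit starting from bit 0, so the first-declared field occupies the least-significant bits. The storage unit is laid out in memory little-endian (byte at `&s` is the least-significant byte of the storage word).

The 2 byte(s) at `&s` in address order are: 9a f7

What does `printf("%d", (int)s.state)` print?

-7

[0]=0x9a [1]=0xf7 (little-endian) → word 0xf79a
bank [0+:1] = (word>>0) & 0x1 = 0
addr_hi [1+:3] = (word>>1) & 0x7 = 5
state [4+:6] = (word>>4) & 0x3f = 57  ←
prio [10+:1] = (word>>10) & 0x1 = 1
len [11+:5] = (word>>11) & 0x1f = 30
state signed 6b, MSB=1: 57 - 64 = -7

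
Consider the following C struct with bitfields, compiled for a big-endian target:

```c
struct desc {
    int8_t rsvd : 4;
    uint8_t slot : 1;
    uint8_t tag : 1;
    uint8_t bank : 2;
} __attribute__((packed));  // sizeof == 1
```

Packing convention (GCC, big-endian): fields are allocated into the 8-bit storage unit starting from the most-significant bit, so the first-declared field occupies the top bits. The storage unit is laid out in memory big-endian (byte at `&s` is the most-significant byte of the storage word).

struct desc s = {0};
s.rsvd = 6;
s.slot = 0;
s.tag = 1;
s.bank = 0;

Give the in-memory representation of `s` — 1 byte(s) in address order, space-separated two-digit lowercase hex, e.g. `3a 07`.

64

rsvd (4b) val=6 bits=0x6 at bit 4: 0x60
slot (1b) val=0 bits=0x0 at bit 3: 0x60
tag (1b) val=1 bits=0x1 at bit 2: 0x64
bank (2b) val=0 bits=0x0 at bit 0: 0x64
word = 0x64 → big-endian bytes:
  [0]=0x64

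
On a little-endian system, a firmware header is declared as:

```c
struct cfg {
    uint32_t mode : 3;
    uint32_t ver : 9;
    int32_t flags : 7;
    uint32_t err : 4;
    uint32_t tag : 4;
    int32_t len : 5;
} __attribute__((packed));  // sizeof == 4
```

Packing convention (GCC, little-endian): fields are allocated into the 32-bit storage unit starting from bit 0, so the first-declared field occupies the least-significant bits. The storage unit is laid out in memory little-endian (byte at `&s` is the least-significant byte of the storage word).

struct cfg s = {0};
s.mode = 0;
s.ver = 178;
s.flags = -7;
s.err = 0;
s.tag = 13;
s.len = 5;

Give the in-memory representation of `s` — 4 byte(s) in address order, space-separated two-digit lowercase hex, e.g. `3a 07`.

mode:3 = 0 → 0x0 << 0 → word 0x00000000
ver:9 = 178 → 0xb2 << 3 → word 0x00000590
flags:7 = -7 → 0x79 << 12 → word 0x00079590
err:4 = 0 → 0x0 << 19 → word 0x00079590
tag:4 = 13 → 0xd << 23 → word 0x06879590
len:5 = 5 → 0x5 << 27 → word 0x2e879590
word = 0x2e879590 → little-endian bytes:
  [0]=0x90  [1]=0x95  [2]=0x87  [3]=0x2e

90 95 87 2e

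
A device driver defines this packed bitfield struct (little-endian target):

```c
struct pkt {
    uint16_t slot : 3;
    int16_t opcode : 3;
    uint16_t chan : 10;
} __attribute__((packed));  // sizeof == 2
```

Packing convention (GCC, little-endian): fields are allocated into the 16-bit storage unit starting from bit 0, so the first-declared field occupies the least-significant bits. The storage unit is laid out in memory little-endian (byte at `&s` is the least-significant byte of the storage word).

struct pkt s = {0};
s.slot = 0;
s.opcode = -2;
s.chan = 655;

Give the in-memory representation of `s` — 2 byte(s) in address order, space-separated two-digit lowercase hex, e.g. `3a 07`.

f0 a3

[0+:3] slot=0 & 0x7 = 0x0; word=0x0000
[3+:3] opcode=-2 & 0x7 = 0x6; word=0x0030
[6+:10] chan=655 & 0x3ff = 0x28f; word=0xa3f0
word = 0xa3f0 → little-endian bytes:
  [0]=0xf0  [1]=0xa3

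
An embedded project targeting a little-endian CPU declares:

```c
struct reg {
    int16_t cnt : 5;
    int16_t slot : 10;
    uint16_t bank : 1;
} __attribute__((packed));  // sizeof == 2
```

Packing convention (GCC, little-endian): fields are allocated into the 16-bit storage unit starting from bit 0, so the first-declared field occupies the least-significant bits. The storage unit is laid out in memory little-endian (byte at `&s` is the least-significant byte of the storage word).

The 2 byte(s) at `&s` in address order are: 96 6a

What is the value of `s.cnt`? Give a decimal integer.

[0]=0x96 [1]=0x6a (little-endian) → word 0x6a96
cnt [0+:5] = (word>>0) & 0x1f = 22  ←
slot [5+:10] = (word>>5) & 0x3ff = 852
bank [15+:1] = (word>>15) & 0x1 = 0
cnt signed 5b, MSB=1: 22 - 32 = -10

-10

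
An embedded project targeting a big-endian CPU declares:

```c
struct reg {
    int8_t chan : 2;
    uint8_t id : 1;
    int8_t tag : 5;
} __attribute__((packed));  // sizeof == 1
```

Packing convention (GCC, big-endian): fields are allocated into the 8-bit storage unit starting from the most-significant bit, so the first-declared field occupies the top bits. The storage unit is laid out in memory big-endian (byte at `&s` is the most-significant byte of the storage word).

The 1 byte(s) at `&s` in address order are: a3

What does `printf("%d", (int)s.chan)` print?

[0]=0xa3 (big-endian) → word 0xa3
chan:2 @ bit 6 → (0xa3>>6)&0x3 = 0x2  ←
id:1 @ bit 5 → (0xa3>>5)&0x1 = 0x1
tag:5 @ bit 0 → (0xa3>>0)&0x1f = 0x3
chan signed 2b, MSB=1: 2 - 4 = -2

-2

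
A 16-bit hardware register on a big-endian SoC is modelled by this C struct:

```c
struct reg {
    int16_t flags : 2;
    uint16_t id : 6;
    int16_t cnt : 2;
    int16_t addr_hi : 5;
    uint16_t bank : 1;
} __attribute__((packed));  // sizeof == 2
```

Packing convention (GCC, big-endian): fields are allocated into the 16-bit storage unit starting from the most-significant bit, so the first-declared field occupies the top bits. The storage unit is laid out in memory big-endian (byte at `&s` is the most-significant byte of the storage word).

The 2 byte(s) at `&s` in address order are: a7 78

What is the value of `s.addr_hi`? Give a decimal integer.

[0]=0xa7 [1]=0x78 (big-endian) → word 0xa778
flags:2 @ bit 14 → (0xa778>>14)&0x3 = 0x2
id:6 @ bit 8 → (0xa778>>8)&0x3f = 0x27
cnt:2 @ bit 6 → (0xa778>>6)&0x3 = 0x1
addr_hi:5 @ bit 1 → (0xa778>>1)&0x1f = 0x1c  ←
bank:1 @ bit 0 → (0xa778>>0)&0x1 = 0x0
addr_hi signed 5b, MSB=1: 28 - 32 = -4

-4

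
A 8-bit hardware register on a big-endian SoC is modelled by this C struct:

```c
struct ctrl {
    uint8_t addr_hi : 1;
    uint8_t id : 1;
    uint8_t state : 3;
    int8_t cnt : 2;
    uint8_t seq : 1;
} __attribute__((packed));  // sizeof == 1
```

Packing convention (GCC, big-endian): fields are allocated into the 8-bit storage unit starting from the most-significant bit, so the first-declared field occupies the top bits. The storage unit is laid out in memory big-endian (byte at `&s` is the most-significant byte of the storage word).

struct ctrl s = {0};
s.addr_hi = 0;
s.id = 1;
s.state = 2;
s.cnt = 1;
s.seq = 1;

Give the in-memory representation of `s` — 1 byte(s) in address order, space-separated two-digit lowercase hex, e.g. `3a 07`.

53

addr_hi (1b) val=0 bits=0x0 at bit 7: 0x00
id (1b) val=1 bits=0x1 at bit 6: 0x40
state (3b) val=2 bits=0x2 at bit 3: 0x50
cnt (2b) val=1 bits=0x1 at bit 1: 0x52
seq (1b) val=1 bits=0x1 at bit 0: 0x53
word = 0x53 → big-endian bytes:
  [0]=0x53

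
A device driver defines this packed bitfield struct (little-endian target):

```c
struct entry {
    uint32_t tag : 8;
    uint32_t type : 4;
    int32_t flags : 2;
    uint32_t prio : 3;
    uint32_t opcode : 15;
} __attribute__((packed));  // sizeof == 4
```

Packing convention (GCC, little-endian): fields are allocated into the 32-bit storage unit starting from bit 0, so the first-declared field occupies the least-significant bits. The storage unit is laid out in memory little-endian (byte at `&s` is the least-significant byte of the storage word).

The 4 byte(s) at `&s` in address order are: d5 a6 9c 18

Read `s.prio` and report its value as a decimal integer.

2

[0]=0xd5 [1]=0xa6 [2]=0x9c [3]=0x18 (little-endian) → word 0x189ca6d5
tag [0+:8] = (word>>0) & 0xff = 213
type [8+:4] = (word>>8) & 0xf = 6
flags [12+:2] = (word>>12) & 0x3 = 2
prio [14+:3] = (word>>14) & 0x7 = 2  ←
opcode [17+:15] = (word>>17) & 0x7fff = 3150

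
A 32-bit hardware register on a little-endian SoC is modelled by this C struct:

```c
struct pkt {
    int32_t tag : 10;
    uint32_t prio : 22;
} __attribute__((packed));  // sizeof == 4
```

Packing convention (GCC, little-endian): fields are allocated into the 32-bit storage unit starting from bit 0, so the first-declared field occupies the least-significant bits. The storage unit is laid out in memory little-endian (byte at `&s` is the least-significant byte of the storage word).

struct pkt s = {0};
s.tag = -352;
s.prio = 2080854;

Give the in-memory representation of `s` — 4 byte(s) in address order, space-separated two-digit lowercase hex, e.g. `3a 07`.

a0 5a 01 7f

tag (10b) val=-352 bits=0x2a0 at bit 0: 0x000002a0
prio (22b) val=2080854 bits=0x1fc056 at bit 10: 0x7f015aa0
word = 0x7f015aa0 → little-endian bytes:
  [0]=0xa0  [1]=0x5a  [2]=0x01  [3]=0x7f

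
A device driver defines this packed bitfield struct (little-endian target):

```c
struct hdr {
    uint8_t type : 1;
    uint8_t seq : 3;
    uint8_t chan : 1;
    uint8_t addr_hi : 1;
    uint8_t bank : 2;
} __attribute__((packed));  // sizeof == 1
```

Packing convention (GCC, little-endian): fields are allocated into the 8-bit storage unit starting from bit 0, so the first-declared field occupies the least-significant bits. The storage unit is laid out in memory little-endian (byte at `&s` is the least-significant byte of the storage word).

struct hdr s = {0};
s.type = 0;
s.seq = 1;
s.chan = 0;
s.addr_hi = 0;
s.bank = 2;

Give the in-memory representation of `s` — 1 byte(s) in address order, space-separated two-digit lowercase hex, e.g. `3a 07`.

[0+:1] type=0 & 0x1 = 0x0; word=0x00
[1+:3] seq=1 & 0x7 = 0x1; word=0x02
[4+:1] chan=0 & 0x1 = 0x0; word=0x02
[5+:1] addr_hi=0 & 0x1 = 0x0; word=0x02
[6+:2] bank=2 & 0x3 = 0x2; word=0x82
word = 0x82 → little-endian bytes:
  [0]=0x82

82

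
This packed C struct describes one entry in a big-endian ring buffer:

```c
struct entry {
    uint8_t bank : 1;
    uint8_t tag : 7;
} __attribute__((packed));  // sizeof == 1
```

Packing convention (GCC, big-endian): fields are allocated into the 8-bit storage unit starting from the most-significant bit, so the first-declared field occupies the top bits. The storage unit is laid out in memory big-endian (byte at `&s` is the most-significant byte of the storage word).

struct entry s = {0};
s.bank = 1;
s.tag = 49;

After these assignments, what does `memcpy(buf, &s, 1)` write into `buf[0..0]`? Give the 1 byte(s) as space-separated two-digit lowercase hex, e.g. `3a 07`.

b1

[7+:1] bank=1 & 0x1 = 0x1; word=0x80
[0+:7] tag=49 & 0x7f = 0x31; word=0xb1
word = 0xb1 → big-endian bytes:
  [0]=0xb1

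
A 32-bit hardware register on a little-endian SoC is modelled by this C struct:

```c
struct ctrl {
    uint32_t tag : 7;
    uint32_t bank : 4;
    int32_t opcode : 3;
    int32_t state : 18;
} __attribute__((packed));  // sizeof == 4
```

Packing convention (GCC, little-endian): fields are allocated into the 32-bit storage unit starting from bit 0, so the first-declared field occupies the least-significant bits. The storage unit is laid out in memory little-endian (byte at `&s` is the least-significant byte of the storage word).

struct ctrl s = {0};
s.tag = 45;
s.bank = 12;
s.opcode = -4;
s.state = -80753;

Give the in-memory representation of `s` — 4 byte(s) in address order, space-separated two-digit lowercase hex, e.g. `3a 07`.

2d e6 23 b1

[0+:7] tag=45 & 0x7f = 0x2d; word=0x0000002d
[7+:4] bank=12 & 0xf = 0xc; word=0x0000062d
[11+:3] opcode=-4 & 0x7 = 0x4; word=0x0000262d
[14+:18] state=-80753 & 0x3ffff = 0x2c48f; word=0xb123e62d
word = 0xb123e62d → little-endian bytes:
  [0]=0x2d  [1]=0xe6  [2]=0x23  [3]=0xb1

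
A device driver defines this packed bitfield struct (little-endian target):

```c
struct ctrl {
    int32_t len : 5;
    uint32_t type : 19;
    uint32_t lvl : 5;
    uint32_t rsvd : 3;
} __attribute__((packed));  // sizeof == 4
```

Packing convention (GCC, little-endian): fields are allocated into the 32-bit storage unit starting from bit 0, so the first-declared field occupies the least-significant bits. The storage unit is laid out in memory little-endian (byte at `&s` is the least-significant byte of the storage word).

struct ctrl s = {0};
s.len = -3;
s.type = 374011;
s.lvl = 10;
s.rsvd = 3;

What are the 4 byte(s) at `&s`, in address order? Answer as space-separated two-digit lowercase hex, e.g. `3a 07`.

len:5 = -3 → 0x1d << 0 → word 0x0000001d
type:19 = 374011 → 0x5b4fb << 5 → word 0x00b69f7d
lvl:5 = 10 → 0xa << 24 → word 0x0ab69f7d
rsvd:3 = 3 → 0x3 << 29 → word 0x6ab69f7d
word = 0x6ab69f7d → little-endian bytes:
  [0]=0x7d  [1]=0x9f  [2]=0xb6  [3]=0x6a

7d 9f b6 6a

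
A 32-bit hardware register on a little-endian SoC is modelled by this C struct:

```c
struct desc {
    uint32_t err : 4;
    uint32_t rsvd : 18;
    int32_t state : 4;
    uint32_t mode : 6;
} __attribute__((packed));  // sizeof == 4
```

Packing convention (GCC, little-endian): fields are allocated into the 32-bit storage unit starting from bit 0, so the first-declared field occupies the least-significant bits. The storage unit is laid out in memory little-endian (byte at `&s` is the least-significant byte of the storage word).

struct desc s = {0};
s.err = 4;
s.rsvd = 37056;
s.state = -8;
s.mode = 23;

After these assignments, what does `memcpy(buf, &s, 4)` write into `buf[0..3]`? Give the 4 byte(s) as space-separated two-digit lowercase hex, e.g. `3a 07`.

04 0c 09 5e

err:4 = 4 → 0x4 << 0 → word 0x00000004
rsvd:18 = 37056 → 0x90c0 << 4 → word 0x00090c04
state:4 = -8 → 0x8 << 22 → word 0x02090c04
mode:6 = 23 → 0x17 << 26 → word 0x5e090c04
word = 0x5e090c04 → little-endian bytes:
  [0]=0x04  [1]=0x0c  [2]=0x09  [3]=0x5e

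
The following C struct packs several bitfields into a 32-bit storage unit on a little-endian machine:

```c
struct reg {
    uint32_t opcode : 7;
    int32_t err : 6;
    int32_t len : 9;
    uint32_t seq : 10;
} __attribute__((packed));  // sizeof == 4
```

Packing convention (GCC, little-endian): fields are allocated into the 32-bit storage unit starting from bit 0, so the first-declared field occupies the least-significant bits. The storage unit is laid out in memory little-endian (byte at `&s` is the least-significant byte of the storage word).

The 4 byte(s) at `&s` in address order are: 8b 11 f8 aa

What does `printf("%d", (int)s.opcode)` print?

[0]=0x8b [1]=0x11 [2]=0xf8 [3]=0xaa (little-endian) → word 0xaaf8118b
opcode [0+:7] = (word>>0) & 0x7f = 11  ←
err [7+:6] = (word>>7) & 0x3f = 35
len [13+:9] = (word>>13) & 0x1ff = 448
seq [22+:10] = (word>>22) & 0x3ff = 683

11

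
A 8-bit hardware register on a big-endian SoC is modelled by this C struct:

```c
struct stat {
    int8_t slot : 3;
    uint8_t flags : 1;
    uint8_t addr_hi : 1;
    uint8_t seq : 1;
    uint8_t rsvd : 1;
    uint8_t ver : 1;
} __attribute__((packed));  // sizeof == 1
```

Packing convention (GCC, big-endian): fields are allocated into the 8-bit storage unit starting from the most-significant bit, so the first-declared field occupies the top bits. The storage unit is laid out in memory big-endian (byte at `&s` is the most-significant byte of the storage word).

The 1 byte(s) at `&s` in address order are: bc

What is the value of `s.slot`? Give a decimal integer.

[0]=0xbc (big-endian) → word 0xbc
slot [5+:3] = (word>>5) & 0x7 = 5  ←
flags [4+:1] = (word>>4) & 0x1 = 1
addr_hi [3+:1] = (word>>3) & 0x1 = 1
seq [2+:1] = (word>>2) & 0x1 = 1
rsvd [1+:1] = (word>>1) & 0x1 = 0
ver [0+:1] = (word>>0) & 0x1 = 0
slot signed 3b, MSB=1: 5 - 8 = -3

-3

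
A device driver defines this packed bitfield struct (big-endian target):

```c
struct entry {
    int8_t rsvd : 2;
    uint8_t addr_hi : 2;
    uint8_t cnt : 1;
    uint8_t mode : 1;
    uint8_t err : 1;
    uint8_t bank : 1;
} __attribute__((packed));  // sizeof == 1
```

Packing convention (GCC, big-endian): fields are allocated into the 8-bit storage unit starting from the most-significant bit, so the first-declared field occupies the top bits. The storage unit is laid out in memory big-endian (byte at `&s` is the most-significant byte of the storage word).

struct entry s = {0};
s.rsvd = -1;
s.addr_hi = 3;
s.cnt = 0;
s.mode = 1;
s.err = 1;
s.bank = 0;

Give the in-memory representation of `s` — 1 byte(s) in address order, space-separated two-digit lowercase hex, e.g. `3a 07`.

f6

rsvd:2 = -1 → 0x3 << 6 → word 0xc0
addr_hi:2 = 3 → 0x3 << 4 → word 0xf0
cnt:1 = 0 → 0x0 << 3 → word 0xf0
mode:1 = 1 → 0x1 << 2 → word 0xf4
err:1 = 1 → 0x1 << 1 → word 0xf6
bank:1 = 0 → 0x0 << 0 → word 0xf6
word = 0xf6 → big-endian bytes:
  [0]=0xf6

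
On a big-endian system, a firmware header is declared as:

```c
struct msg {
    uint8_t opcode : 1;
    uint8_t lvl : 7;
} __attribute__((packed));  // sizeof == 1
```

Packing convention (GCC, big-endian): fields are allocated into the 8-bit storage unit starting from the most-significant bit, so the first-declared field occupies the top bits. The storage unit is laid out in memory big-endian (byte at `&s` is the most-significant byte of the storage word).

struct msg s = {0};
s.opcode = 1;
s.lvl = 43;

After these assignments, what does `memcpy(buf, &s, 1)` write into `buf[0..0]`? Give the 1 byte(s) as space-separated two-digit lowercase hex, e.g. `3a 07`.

ab

[7+:1] opcode=1 & 0x1 = 0x1; word=0x80
[0+:7] lvl=43 & 0x7f = 0x2b; word=0xab
word = 0xab → big-endian bytes:
  [0]=0xab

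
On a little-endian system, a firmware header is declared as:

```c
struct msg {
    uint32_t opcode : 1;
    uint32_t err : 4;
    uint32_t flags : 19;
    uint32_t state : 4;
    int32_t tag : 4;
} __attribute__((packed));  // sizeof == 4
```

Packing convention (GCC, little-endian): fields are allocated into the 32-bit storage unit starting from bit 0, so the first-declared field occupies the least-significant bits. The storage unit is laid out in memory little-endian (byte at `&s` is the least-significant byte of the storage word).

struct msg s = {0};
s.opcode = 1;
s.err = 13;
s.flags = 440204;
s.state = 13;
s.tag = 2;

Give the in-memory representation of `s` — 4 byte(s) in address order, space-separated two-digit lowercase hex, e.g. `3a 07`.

9b f1 d6 2d

opcode (1b) val=1 bits=0x1 at bit 0: 0x00000001
err (4b) val=13 bits=0xd at bit 1: 0x0000001b
flags (19b) val=440204 bits=0x6b78c at bit 5: 0x00d6f19b
state (4b) val=13 bits=0xd at bit 24: 0x0dd6f19b
tag (4b) val=2 bits=0x2 at bit 28: 0x2dd6f19b
word = 0x2dd6f19b → little-endian bytes:
  [0]=0x9b  [1]=0xf1  [2]=0xd6  [3]=0x2d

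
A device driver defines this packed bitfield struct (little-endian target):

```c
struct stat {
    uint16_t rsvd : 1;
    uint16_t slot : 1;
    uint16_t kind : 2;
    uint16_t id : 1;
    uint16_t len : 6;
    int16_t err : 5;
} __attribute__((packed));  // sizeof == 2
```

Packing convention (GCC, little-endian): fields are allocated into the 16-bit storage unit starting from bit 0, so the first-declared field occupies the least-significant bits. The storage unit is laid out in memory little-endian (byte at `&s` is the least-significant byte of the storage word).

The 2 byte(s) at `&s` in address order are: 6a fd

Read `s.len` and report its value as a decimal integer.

43

[0]=0x6a [1]=0xfd (little-endian) → word 0xfd6a
rsvd:1 @ bit 0 → (0xfd6a>>0)&0x1 = 0x0
slot:1 @ bit 1 → (0xfd6a>>1)&0x1 = 0x1
kind:2 @ bit 2 → (0xfd6a>>2)&0x3 = 0x2
id:1 @ bit 4 → (0xfd6a>>4)&0x1 = 0x0
len:6 @ bit 5 → (0xfd6a>>5)&0x3f = 0x2b  ←
err:5 @ bit 11 → (0xfd6a>>11)&0x1f = 0x1f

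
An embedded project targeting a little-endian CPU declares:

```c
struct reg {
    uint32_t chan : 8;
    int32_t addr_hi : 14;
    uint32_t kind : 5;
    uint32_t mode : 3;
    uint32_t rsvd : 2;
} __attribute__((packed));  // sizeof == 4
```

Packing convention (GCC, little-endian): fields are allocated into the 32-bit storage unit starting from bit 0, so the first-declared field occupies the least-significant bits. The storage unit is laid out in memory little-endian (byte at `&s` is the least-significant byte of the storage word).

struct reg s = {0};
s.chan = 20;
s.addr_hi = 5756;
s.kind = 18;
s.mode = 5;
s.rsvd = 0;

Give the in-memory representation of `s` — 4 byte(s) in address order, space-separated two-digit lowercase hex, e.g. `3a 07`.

14 7c 96 2c

[0+:8] chan=20 & 0xff = 0x14; word=0x00000014
[8+:14] addr_hi=5756 & 0x3fff = 0x167c; word=0x00167c14
[22+:5] kind=18 & 0x1f = 0x12; word=0x04967c14
[27+:3] mode=5 & 0x7 = 0x5; word=0x2c967c14
[30+:2] rsvd=0 & 0x3 = 0x0; word=0x2c967c14
word = 0x2c967c14 → little-endian bytes:
  [0]=0x14  [1]=0x7c  [2]=0x96  [3]=0x2c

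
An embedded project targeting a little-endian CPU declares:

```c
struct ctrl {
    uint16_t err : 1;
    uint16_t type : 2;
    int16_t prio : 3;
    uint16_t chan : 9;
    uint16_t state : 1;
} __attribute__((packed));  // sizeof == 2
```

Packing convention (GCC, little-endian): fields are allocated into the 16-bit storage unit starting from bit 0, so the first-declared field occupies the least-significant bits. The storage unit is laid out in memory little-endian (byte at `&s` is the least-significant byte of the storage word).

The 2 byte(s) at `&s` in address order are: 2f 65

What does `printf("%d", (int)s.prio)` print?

-3

[0]=0x2f [1]=0x65 (little-endian) → word 0x652f
err:1 @ bit 0 → (0x652f>>0)&0x1 = 0x1
type:2 @ bit 1 → (0x652f>>1)&0x3 = 0x3
prio:3 @ bit 3 → (0x652f>>3)&0x7 = 0x5  ←
chan:9 @ bit 6 → (0x652f>>6)&0x1ff = 0x194
state:1 @ bit 15 → (0x652f>>15)&0x1 = 0x0
prio signed 3b, MSB=1: 5 - 8 = -3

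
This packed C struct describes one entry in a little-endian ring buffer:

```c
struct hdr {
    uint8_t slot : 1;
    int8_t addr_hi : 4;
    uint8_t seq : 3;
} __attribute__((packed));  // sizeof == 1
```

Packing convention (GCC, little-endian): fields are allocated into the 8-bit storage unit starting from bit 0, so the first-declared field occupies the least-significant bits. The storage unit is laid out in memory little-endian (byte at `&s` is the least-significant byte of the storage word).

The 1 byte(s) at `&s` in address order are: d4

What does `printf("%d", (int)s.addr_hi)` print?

[0]=0xd4 (little-endian) → word 0xd4
slot [0+:1] = (word>>0) & 0x1 = 0
addr_hi [1+:4] = (word>>1) & 0xf = 10  ←
seq [5+:3] = (word>>5) & 0x7 = 6
addr_hi signed 4b, MSB=1: 10 - 16 = -6

-6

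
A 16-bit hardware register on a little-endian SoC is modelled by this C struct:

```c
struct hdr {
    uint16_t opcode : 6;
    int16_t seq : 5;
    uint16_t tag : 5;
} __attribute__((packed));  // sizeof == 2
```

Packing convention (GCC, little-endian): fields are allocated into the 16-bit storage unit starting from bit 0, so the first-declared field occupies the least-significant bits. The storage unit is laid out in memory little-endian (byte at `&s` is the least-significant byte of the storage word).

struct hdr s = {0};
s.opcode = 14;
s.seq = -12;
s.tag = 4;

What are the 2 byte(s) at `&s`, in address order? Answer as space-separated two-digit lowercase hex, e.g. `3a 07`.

0e 25

opcode:6 = 14 → 0xe << 0 → word 0x000e
seq:5 = -12 → 0x14 << 6 → word 0x050e
tag:5 = 4 → 0x4 << 11 → word 0x250e
word = 0x250e → little-endian bytes:
  [0]=0x0e  [1]=0x25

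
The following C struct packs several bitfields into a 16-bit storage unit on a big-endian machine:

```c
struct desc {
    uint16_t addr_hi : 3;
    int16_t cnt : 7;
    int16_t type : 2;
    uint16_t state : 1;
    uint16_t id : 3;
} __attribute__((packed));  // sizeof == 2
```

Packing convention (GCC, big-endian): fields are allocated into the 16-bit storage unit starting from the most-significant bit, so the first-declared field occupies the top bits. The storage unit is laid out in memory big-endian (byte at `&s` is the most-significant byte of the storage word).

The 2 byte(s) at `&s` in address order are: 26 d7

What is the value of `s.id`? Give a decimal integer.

7

[0]=0x26 [1]=0xd7 (big-endian) → word 0x26d7
addr_hi:3 @ bit 13 → (0x26d7>>13)&0x7 = 0x1
cnt:7 @ bit 6 → (0x26d7>>6)&0x7f = 0x1b
type:2 @ bit 4 → (0x26d7>>4)&0x3 = 0x1
state:1 @ bit 3 → (0x26d7>>3)&0x1 = 0x0
id:3 @ bit 0 → (0x26d7>>0)&0x7 = 0x7  ←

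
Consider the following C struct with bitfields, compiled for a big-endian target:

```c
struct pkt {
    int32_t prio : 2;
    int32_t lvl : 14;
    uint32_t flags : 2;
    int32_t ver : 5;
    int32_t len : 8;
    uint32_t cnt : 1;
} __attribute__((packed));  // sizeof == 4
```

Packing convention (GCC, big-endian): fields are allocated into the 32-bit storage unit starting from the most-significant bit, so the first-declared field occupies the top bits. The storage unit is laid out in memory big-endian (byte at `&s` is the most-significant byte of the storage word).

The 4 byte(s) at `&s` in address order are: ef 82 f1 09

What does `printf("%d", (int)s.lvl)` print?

[0]=0xef [1]=0x82 [2]=0xf1 [3]=0x09 (big-endian) → word 0xef82f109
prio:2 @ bit 30 → (0xef82f109>>30)&0x3 = 0x3
lvl:14 @ bit 16 → (0xef82f109>>16)&0x3fff = 0x2f82  ←
flags:2 @ bit 14 → (0xef82f109>>14)&0x3 = 0x3
ver:5 @ bit 9 → (0xef82f109>>9)&0x1f = 0x18
len:8 @ bit 1 → (0xef82f109>>1)&0xff = 0x84
cnt:1 @ bit 0 → (0xef82f109>>0)&0x1 = 0x1
lvl signed 14b, MSB=1: 12162 - 16384 = -4222

-4222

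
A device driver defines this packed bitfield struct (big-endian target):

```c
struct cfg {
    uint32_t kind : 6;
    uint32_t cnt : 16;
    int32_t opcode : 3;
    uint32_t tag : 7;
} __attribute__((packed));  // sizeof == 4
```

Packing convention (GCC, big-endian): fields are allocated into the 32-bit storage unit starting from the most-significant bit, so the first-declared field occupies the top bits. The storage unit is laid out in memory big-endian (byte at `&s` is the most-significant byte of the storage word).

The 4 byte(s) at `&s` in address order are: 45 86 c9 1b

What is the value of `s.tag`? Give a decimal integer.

[0]=0x45 [1]=0x86 [2]=0xc9 [3]=0x1b (big-endian) → word 0x4586c91b
kind:6 @ bit 26 → (0x4586c91b>>26)&0x3f = 0x11
cnt:16 @ bit 10 → (0x4586c91b>>10)&0xffff = 0x61b2
opcode:3 @ bit 7 → (0x4586c91b>>7)&0x7 = 0x2
tag:7 @ bit 0 → (0x4586c91b>>0)&0x7f = 0x1b  ←

27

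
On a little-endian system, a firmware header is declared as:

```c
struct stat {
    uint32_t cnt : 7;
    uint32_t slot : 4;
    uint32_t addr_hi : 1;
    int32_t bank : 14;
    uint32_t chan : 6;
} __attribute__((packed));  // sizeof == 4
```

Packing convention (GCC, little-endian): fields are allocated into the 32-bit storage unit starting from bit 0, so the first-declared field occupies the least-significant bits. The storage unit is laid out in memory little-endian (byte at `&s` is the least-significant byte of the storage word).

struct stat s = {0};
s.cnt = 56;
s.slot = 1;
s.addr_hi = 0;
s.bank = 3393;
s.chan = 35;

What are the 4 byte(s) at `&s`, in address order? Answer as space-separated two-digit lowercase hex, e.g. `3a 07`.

b8 10 d4 8c

[0+:7] cnt=56 & 0x7f = 0x38; word=0x00000038
[7+:4] slot=1 & 0xf = 0x1; word=0x000000b8
[11+:1] addr_hi=0 & 0x1 = 0x0; word=0x000000b8
[12+:14] bank=3393 & 0x3fff = 0xd41; word=0x00d410b8
[26+:6] chan=35 & 0x3f = 0x23; word=0x8cd410b8
word = 0x8cd410b8 → little-endian bytes:
  [0]=0xb8  [1]=0x10  [2]=0xd4  [3]=0x8c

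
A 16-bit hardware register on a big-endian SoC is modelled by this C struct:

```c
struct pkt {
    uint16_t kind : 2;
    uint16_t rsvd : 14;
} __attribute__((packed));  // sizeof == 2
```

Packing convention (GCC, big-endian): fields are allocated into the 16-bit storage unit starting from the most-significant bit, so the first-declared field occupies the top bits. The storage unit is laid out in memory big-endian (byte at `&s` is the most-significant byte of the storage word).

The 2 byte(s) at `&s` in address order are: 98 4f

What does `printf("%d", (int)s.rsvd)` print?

6223

[0]=0x98 [1]=0x4f (big-endian) → word 0x984f
kind [14+:2] = (word>>14) & 0x3 = 2
rsvd [0+:14] = (word>>0) & 0x3fff = 6223  ←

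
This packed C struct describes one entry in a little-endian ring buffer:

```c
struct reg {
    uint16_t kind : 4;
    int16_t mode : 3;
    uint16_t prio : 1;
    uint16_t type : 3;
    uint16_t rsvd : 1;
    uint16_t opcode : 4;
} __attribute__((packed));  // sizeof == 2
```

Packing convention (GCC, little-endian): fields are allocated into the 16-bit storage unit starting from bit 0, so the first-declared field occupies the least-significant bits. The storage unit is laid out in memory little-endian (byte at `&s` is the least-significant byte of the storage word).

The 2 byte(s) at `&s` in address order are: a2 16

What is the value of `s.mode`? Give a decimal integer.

[0]=0xa2 [1]=0x16 (little-endian) → word 0x16a2
kind [0+:4] = (word>>0) & 0xf = 2
mode [4+:3] = (word>>4) & 0x7 = 2  ←
prio [7+:1] = (word>>7) & 0x1 = 1
type [8+:3] = (word>>8) & 0x7 = 6
rsvd [11+:1] = (word>>11) & 0x1 = 0
opcode [12+:4] = (word>>12) & 0xf = 1
mode signed 3b, MSB=0: value = 2

2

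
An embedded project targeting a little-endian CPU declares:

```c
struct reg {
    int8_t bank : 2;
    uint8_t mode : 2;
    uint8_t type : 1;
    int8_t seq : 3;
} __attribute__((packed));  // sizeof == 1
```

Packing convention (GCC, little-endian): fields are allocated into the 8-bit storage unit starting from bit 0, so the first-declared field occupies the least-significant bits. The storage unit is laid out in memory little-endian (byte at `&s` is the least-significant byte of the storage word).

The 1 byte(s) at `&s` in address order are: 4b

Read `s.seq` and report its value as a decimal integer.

[0]=0x4b (little-endian) → word 0x4b
bank:2 @ bit 0 → (0x4b>>0)&0x3 = 0x3
mode:2 @ bit 2 → (0x4b>>2)&0x3 = 0x2
type:1 @ bit 4 → (0x4b>>4)&0x1 = 0x0
seq:3 @ bit 5 → (0x4b>>5)&0x7 = 0x2  ←
seq signed 3b, MSB=0: value = 2

2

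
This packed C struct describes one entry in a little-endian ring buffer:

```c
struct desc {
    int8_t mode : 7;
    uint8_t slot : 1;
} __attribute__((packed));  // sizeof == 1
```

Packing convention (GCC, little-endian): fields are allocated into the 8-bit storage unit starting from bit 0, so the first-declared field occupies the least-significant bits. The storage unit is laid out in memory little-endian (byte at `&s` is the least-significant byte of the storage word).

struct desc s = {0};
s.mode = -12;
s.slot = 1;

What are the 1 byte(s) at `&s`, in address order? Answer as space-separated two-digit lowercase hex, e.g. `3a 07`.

[0+:7] mode=-12 & 0x7f = 0x74; word=0x74
[7+:1] slot=1 & 0x1 = 0x1; word=0xf4
word = 0xf4 → little-endian bytes:
  [0]=0xf4

f4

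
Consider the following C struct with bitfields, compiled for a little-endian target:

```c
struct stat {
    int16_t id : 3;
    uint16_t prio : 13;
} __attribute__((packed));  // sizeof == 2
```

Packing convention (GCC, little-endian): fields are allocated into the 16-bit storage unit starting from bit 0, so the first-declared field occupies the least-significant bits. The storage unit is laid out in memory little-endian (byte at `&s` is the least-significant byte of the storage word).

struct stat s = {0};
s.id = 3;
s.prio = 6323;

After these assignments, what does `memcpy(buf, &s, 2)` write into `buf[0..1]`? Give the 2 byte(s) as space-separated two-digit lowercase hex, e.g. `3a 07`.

id:3 = 3 → 0x3 << 0 → word 0x0003
prio:13 = 6323 → 0x18b3 << 3 → word 0xc59b
word = 0xc59b → little-endian bytes:
  [0]=0x9b  [1]=0xc5

9b c5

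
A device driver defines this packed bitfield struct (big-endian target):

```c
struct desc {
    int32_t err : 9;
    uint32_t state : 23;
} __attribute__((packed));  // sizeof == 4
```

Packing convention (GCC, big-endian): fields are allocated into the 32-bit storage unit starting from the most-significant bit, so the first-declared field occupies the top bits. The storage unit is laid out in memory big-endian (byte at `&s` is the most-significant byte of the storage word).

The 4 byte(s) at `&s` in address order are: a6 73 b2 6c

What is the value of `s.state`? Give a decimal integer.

[0]=0xa6 [1]=0x73 [2]=0xb2 [3]=0x6c (big-endian) → word 0xa673b26c
err [23+:9] = (word>>23) & 0x1ff = 332
state [0+:23] = (word>>0) & 0x7fffff = 7582316  ←

7582316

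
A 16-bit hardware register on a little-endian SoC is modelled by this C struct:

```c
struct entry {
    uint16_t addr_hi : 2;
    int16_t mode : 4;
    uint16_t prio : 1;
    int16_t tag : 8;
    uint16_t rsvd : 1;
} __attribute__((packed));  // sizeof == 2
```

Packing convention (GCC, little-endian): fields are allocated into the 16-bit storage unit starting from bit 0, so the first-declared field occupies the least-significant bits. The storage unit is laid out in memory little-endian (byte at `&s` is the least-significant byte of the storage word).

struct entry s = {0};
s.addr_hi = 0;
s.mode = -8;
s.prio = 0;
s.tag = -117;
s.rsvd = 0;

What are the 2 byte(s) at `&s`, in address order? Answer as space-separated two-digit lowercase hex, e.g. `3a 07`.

a0 45

addr_hi (2b) val=0 bits=0x0 at bit 0: 0x0000
mode (4b) val=-8 bits=0x8 at bit 2: 0x0020
prio (1b) val=0 bits=0x0 at bit 6: 0x0020
tag (8b) val=-117 bits=0x8b at bit 7: 0x45a0
rsvd (1b) val=0 bits=0x0 at bit 15: 0x45a0
word = 0x45a0 → little-endian bytes:
  [0]=0xa0  [1]=0x45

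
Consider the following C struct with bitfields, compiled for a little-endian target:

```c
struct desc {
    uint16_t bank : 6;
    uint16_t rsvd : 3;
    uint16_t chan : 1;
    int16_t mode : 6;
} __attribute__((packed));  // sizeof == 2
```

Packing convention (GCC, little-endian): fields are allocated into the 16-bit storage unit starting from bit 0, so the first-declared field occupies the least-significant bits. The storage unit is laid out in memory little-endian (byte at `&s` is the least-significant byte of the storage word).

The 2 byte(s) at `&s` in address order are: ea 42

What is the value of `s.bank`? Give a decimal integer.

42

[0]=0xea [1]=0x42 (little-endian) → word 0x42ea
bank:6 @ bit 0 → (0x42ea>>0)&0x3f = 0x2a  ←
rsvd:3 @ bit 6 → (0x42ea>>6)&0x7 = 0x3
chan:1 @ bit 9 → (0x42ea>>9)&0x1 = 0x1
mode:6 @ bit 10 → (0x42ea>>10)&0x3f = 0x10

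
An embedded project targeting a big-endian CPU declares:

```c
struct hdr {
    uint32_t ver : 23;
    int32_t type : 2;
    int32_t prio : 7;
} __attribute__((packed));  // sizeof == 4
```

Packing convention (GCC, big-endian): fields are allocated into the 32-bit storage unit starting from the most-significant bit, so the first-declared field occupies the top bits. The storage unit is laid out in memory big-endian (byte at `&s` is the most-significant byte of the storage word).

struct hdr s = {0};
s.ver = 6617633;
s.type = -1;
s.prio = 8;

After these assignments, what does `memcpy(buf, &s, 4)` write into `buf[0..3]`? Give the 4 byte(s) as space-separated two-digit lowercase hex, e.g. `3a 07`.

ver:23 = 6617633 → 0x64fa21 << 9 → word 0xc9f44200
type:2 = -1 → 0x3 << 7 → word 0xc9f44380
prio:7 = 8 → 0x8 << 0 → word 0xc9f44388
word = 0xc9f44388 → big-endian bytes:
  [0]=0xc9  [1]=0xf4  [2]=0x43  [3]=0x88

c9 f4 43 88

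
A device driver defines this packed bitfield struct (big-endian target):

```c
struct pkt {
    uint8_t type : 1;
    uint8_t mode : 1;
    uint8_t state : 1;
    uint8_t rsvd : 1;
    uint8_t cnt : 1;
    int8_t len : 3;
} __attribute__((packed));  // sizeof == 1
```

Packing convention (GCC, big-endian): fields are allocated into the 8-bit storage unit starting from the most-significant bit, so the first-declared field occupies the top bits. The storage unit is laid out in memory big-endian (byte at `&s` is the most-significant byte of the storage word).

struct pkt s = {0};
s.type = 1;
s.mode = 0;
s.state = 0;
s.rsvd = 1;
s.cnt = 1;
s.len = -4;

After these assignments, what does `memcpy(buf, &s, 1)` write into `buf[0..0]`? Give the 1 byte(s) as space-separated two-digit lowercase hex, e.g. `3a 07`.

[7+:1] type=1 & 0x1 = 0x1; word=0x80
[6+:1] mode=0 & 0x1 = 0x0; word=0x80
[5+:1] state=0 & 0x1 = 0x0; word=0x80
[4+:1] rsvd=1 & 0x1 = 0x1; word=0x90
[3+:1] cnt=1 & 0x1 = 0x1; word=0x98
[0+:3] len=-4 & 0x7 = 0x4; word=0x9c
word = 0x9c → big-endian bytes:
  [0]=0x9c

9c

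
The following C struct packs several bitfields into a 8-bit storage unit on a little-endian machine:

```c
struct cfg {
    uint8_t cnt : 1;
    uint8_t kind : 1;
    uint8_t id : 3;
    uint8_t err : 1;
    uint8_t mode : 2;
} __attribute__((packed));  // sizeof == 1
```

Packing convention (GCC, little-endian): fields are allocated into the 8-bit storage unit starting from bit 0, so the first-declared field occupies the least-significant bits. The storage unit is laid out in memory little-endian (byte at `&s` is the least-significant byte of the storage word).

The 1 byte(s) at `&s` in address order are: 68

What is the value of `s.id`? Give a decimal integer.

[0]=0x68 (little-endian) → word 0x68
cnt:1 @ bit 0 → (0x68>>0)&0x1 = 0x0
kind:1 @ bit 1 → (0x68>>1)&0x1 = 0x0
id:3 @ bit 2 → (0x68>>2)&0x7 = 0x2  ←
err:1 @ bit 5 → (0x68>>5)&0x1 = 0x1
mode:2 @ bit 6 → (0x68>>6)&0x3 = 0x1

2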